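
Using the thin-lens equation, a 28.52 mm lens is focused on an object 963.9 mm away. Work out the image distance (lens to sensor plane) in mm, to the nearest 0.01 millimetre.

29.39 mm

1/dᵢ = 1/f − 1/dₒ = 1/28.52 − 1/963.9 = 0.0340257 mm⁻¹.
dᵢ = 1/0.0340257 ≈ 29.3896 mm.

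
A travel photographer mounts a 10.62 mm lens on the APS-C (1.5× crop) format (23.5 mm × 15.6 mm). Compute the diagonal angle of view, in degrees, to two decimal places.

106.04°

Sensor diagonal = √(23.5² + 15.6²) = √795.6100 ≈ 28.2066 mm.
Angle of view α = 2·arctan(d/2f) with d = 28.2066 mm and f = 10.62 mm.
d/2f = 1.32799; arctan(1.32799) ≈ 53.0197°, so α ≈ 106.0393°.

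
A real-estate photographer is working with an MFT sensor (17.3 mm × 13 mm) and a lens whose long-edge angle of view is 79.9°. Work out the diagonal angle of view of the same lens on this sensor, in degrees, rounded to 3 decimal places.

From the long-edge AOV: f = 17.3 / (2·tan(39.95°)) = 17.3 / 1.67523 ≈ 10.3270 mm.
Sensor diagonal = √(17.3² + 13²) = √468.2900 ≈ 21.6400 mm.
Diagonal AOV = 2·arctan(21.6400 / (2 × 10.3270)) = 2·arctan(1.04774) ≈ 92.6713°.

92.671°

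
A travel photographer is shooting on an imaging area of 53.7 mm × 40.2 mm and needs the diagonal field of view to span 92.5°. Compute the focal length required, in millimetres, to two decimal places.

Sensor diagonal = √(53.7² + 40.2²) = √4499.7300 ≈ 67.0800 mm.
From α = 2·arctan(d/2f) we get f = d / (2·tan(α/2)).
With d = 67.0800 mm and α/2 = 46.25°, tan(α/2) ≈ 1.04461, so f ≈ 67.0800 / 2.08923 ≈ 32.1076 mm.

32.11 mm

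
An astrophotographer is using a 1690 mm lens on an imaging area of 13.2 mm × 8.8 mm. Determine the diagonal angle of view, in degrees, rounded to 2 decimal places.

0.54°

Sensor diagonal = √(13.2² + 8.8²) = √251.6800 ≈ 15.8644 mm.
Angle of view α = 2·arctan(d/2f) with d = 15.8644 mm and f = 1690 mm.
d/2f = 0.00469; arctan(0.00469) ≈ 0.2689°, so α ≈ 0.5378°.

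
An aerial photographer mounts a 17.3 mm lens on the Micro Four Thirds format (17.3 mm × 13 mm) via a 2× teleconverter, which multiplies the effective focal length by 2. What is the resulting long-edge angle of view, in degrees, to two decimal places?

28.07°

Effective focal length f = 17.3 × 2 = 34.6 mm.
α = 2·arctan(17.3 / (2 × 34.6)) = 2·arctan(0.25000) ≈ 28.0725°.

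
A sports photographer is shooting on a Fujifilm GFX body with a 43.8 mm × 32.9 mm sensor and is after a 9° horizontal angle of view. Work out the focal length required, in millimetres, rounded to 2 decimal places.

278.27 mm

From α = 2·arctan(w/2f) we get f = w / (2·tan(α/2)).
With w = 43.8 mm and α/2 = 4.5°, tan(α/2) ≈ 0.07870, so f ≈ 43.8 / 0.15740 ≈ 278.2659 mm.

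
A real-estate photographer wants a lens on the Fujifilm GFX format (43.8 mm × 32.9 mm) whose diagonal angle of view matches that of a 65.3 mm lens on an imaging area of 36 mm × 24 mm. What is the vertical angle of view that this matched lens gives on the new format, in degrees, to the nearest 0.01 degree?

22.51°

Sensor diagonal = √(36² + 24²) = √1872.0000 ≈ 43.2666 mm.
Sensor diagonal = √(43.8² + 32.9²) = √3000.8500 ≈ 54.7800 mm.
Equal diagonal AOV ⇒ f₂ = f₁ · 54.7800/43.2666 = 65.3 × 1.26610 ≈ 82.6766 mm.
Vertical AOV on the new format = 2·arctan(32.9 / (2 × 82.6766)) = 2·arctan(0.19897) ≈ 22.5061°.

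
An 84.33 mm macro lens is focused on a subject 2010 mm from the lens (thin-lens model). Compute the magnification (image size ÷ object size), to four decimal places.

0.0438×

Thin lens: 1/f = 1/dₒ + 1/dᵢ → 1/dᵢ = 1/84.33 − 1/2010 = 0.0113607 mm⁻¹, so dᵢ ≈ 88.0230 mm.
Magnification m = dᵢ/dₒ = 88.0230/2010 ≈ 0.04379.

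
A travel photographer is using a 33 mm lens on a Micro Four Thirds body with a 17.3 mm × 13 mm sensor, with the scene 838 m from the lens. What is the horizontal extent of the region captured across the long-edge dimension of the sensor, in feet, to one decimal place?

1441.3 ft

dₒ: 838 m = 838000 mm.
Similar triangles through the lens centre give W/dₒ = w/dᵢ; with 1/f = 1/dₒ + 1/dᵢ this gives W = w·(dₒ − f)/f.
W = 17.3 mm × (838000 − 33) / 33 = 17.3 × 25392.9394 ≈ 439297.852 mm = 439297.852/304.8 ft = 1441.27 ft.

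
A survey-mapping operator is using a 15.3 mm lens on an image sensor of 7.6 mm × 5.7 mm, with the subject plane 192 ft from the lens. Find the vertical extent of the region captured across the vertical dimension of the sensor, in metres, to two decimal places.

21.80 m

dₒ: 192 ft × 304.8 mm/ft = 58521.60 mm.
Similar triangles through the lens centre give W/dₒ = h/dᵢ; with 1/f = 1/dₒ + 1/dᵢ this gives W = h·(dₒ − f)/f.
W = 5.7 mm × (58521.6 − 15.3) / 15.3 = 5.7 × 3823.9411 ≈ 21796.464 mm = 21.7965 m.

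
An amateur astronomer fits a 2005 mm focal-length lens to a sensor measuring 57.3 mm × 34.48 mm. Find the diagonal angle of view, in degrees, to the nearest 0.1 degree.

Sensor diagonal = √(57.3² + 34.48²) = √4472.1604 ≈ 66.8742 mm.
Angle of view α = 2·arctan(d/2f) with d = 66.8742 mm and f = 2005 mm.
d/2f = 0.01668; arctan(0.01668) ≈ 0.9554°, so α ≈ 1.9109°.

1.9°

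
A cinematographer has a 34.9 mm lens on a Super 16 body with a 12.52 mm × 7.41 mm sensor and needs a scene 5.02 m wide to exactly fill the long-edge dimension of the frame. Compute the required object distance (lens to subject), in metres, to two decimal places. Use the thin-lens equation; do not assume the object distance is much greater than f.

14.03 m

W: 5.02 m = 5020 mm.
Magnification m = w/W = dᵢ/dₒ; combined with 1/f = 1/dₒ + 1/dᵢ this gives dₒ = f·(1 + W/w).
dₒ = 34.9 mm × (1 + 5020/12.52) = 34.9 × 401.9585 ≈ 14028.350 mm = 14.0284 m.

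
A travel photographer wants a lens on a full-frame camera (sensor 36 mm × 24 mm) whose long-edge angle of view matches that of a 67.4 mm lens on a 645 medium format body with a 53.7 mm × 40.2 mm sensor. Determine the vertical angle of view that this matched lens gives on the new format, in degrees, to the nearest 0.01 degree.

Equal long-edge AOV ⇒ f₂ = f₁ · 36/53.7 = 67.4 × 0.67039 ≈ 45.1844 mm.
Vertical AOV on the new format = 2·arctan(24 / (2 × 45.1844)) = 2·arctan(0.26558) ≈ 29.7464°.

29.75°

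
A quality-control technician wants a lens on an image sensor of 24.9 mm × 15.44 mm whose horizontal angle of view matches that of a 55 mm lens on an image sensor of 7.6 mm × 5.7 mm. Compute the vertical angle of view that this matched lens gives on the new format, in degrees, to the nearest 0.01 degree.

4.91°

Equal horizontal AOV ⇒ f₂ = f₁ · 24.9/7.6 = 55 × 3.27632 ≈ 180.1974 mm.
Vertical AOV on the new format = 2·arctan(15.44 / (2 × 180.1974)) = 2·arctan(0.04284) ≈ 4.9063°.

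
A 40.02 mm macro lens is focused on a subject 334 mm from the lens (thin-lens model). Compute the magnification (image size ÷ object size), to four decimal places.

Thin lens: 1/f = 1/dₒ + 1/dᵢ → 1/dᵢ = 1/40.02 − 1/334 = 0.0219935 mm⁻¹, so dᵢ ≈ 45.4680 mm.
Magnification m = dᵢ/dₒ = 45.4680/334 ≈ 0.13613.

0.1361×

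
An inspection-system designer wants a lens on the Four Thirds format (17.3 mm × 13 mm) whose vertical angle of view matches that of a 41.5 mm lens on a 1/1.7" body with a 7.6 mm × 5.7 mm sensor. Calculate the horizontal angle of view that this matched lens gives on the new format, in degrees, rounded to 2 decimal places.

10.44°

Equal vertical AOV ⇒ f₂ = f₁ · 13/5.7 = 41.5 × 2.28070 ≈ 94.6491 mm.
Horizontal AOV on the new format = 2·arctan(17.3 / (2 × 94.6491)) = 2·arctan(0.09139) ≈ 10.4435°.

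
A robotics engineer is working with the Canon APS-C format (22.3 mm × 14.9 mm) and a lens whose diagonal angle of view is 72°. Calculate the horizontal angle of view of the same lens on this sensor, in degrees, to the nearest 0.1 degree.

62.3°

Sensor diagonal = √(22.3² + 14.9²) = √719.3000 ≈ 26.8198 mm.
From the diagonal AOV: f = 26.8198 / (2·tan(36°)) = 26.8198 / 1.45309 ≈ 18.4571 mm.
Horizontal AOV = 2·arctan(22.3 / (2 × 18.4571)) = 2·arctan(0.60410) ≈ 62.2726°.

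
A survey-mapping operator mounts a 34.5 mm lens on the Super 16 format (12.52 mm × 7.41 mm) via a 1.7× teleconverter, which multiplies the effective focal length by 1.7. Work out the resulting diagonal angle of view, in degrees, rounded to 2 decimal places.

Effective focal length f = 34.5 × 1.7 = 58.65 mm.
Sensor diagonal = √(12.52² + 7.41²) = √211.6585 ≈ 14.5485 mm.
α = 2·arctan(14.548 / (2 × 58.65)) = 2·arctan(0.12403) ≈ 14.1404°.

14.14°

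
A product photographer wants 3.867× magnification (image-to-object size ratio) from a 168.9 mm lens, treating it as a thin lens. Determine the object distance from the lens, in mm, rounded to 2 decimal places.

With m = dᵢ/dₒ and 1/f = 1/dₒ + 1/dᵢ, substituting dᵢ = m·dₒ gives 1/f = (1 + 1/m)/dₒ, hence dₒ = f·(1 + 1/m).
dₒ = 168.9 × (1 + 1/3.867) = 168.9 × 1.25860 ≈ 212.577 mm.

212.58 mm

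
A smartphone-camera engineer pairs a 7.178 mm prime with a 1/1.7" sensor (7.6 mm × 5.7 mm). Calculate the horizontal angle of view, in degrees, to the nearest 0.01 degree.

Angle of view α = 2·arctan(w/2f) with w = 7.6 mm and f = 7.178 mm.
w/2f = 0.52940; arctan(0.52940) ≈ 27.8965°, so α ≈ 55.7931°.

55.79°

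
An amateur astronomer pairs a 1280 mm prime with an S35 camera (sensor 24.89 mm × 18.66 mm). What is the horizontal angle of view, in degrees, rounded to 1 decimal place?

1.1°

Angle of view α = 2·arctan(w/2f) with w = 24.89 mm and f = 1280 mm.
w/2f = 0.00972; arctan(0.00972) ≈ 0.5570°, so α ≈ 1.1141°.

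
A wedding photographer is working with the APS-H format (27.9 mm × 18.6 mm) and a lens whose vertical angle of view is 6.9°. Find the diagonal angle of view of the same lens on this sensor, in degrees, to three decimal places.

From the vertical AOV: f = 18.6 / (2·tan(3.45°)) = 18.6 / 0.12057 ≈ 154.2628 mm.
Sensor diagonal = √(27.9² + 18.6²) = √1124.3700 ≈ 33.5316 mm.
Diagonal AOV = 2·arctan(33.5316 / (2 × 154.2628)) = 2·arctan(0.10868) ≈ 12.4055°.

12.406°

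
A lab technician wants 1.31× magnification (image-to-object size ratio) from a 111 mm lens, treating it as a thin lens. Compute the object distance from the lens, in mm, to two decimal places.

With m = dᵢ/dₒ and 1/f = 1/dₒ + 1/dᵢ, substituting dᵢ = m·dₒ gives 1/f = (1 + 1/m)/dₒ, hence dₒ = f·(1 + 1/m).
dₒ = 111 × (1 + 1/1.31) = 111 × 1.76336 ≈ 195.733 mm.

195.73 mm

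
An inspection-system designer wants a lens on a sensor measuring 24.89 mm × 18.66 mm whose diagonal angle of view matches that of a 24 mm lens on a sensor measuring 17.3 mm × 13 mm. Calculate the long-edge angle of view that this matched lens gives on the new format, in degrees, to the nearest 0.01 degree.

39.67°

Sensor diagonal = √(17.3² + 13²) = √468.2900 ≈ 21.6400 mm.
Sensor diagonal = √(24.89² + 18.66²) = √967.7077 ≈ 31.1080 mm.
Equal diagonal AOV ⇒ f₂ = f₁ · 31.1080/21.6400 = 24 × 1.43752 ≈ 34.5005 mm.
Long-edge AOV on the new format = 2·arctan(24.89 / (2 × 34.5005)) = 2·arctan(0.36072) ≈ 39.6707°.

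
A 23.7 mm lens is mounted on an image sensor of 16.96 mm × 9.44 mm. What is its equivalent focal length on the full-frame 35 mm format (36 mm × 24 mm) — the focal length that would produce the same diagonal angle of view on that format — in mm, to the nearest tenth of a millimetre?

52.8 mm

Sensor diagonal = √(16.96² + 9.44²) = √376.7552 ≈ 19.4102 mm.
Sensor diagonal = √(36² + 24²) = √1872.0000 ≈ 43.2666 mm.
Equal angle of view means equal diagonal/f ratio, so f₂ = f₁ · (diagonal₂/diagonal₁) = 23.7 × 43.2666/19.4102.
f₂ = 23.7 × 2.22907 ≈ 52.829 mm.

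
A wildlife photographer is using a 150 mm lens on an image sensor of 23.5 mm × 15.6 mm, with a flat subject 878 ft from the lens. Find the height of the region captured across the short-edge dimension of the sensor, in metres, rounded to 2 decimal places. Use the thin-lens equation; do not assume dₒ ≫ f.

dₒ: 878 ft × 304.8 mm/ft = 267614.39 mm.
Similar triangles through the lens centre give W/dₒ = h/dᵢ; with 1/f = 1/dₒ + 1/dᵢ this gives W = h·(dₒ − f)/f.
W = 15.6 mm × (267614 − 150) / 150 = 15.6 × 1783.0959 ≈ 27816.297 mm = 27.8163 m.

27.82 m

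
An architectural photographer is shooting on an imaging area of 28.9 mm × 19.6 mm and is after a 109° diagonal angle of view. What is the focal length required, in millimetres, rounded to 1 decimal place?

Sensor diagonal = √(28.9² + 19.6²) = √1219.3700 ≈ 34.9195 mm.
From α = 2·arctan(d/2f) we get f = d / (2·tan(α/2)).
With d = 34.9195 mm and α/2 = 54.5°, tan(α/2) ≈ 1.40195, so f ≈ 34.9195 / 2.80390 ≈ 12.4539 mm.

12.5 mm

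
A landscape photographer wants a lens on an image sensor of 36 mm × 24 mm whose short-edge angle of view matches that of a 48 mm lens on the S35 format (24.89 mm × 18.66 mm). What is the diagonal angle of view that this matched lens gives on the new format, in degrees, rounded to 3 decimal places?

38.622°

Equal short-edge AOV ⇒ f₂ = f₁ · 24/18.66 = 48 × 1.28617 ≈ 61.7363 mm.
Sensor diagonal = √(36² + 24²) = √1872.0000 ≈ 43.2666 mm.
Diagonal AOV on the new format = 2·arctan(43.2666 / (2 × 61.7363)) = 2·arctan(0.35041) ≈ 38.6224°.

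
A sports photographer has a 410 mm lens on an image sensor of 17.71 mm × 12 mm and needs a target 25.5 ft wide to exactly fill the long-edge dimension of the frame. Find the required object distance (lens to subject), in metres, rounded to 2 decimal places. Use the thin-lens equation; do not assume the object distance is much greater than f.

180.35 m

W: 25.5 ft × 304.8 mm/ft = 7772.40 mm.
Magnification m = w/W = dᵢ/dₒ; combined with 1/f = 1/dₒ + 1/dᵢ this gives dₒ = f·(1 + W/w).
dₒ = 410 mm × (1 + 7772.4/17.71) = 410 × 439.8707 ≈ 180346.979 mm = 180.347 m.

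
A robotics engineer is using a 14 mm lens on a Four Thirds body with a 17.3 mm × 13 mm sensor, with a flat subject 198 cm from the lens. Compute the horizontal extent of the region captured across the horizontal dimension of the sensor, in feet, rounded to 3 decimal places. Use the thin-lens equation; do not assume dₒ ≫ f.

dₒ: 198 cm = 1980 mm.
Similar triangles through the lens centre give W/dₒ = w/dᵢ; with 1/f = 1/dₒ + 1/dᵢ this gives W = w·(dₒ − f)/f.
W = 17.3 mm × (1980 − 14) / 14 = 17.3 × 140.4286 ≈ 2429.414 mm = 2429.414/304.8 ft = 7.97052 ft.

7.971 ft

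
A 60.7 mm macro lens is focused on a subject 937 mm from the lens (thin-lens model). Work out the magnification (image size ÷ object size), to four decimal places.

Thin lens: 1/f = 1/dₒ + 1/dᵢ → 1/dᵢ = 1/60.7 − 1/937 = 0.0154072 mm⁻¹, so dᵢ ≈ 64.9046 mm.
Magnification m = dᵢ/dₒ = 64.9046/937 ≈ 0.06927.

0.0693×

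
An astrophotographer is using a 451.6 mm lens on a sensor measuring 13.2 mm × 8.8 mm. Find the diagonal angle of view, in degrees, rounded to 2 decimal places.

Sensor diagonal = √(13.2² + 8.8²) = √251.6800 ≈ 15.8644 mm.
Angle of view α = 2·arctan(d/2f) with d = 15.8644 mm and f = 451.6 mm.
d/2f = 0.01756; arctan(0.01756) ≈ 1.0063°, so α ≈ 2.0126°.

2.01°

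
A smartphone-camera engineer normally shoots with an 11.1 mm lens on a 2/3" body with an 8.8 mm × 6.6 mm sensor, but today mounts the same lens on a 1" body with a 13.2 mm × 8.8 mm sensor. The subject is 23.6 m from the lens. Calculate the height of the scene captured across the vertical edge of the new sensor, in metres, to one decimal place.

18.7 m

The focal length stays 11.1 mm; the relevant sensor dimension is now h = 8.8 mm. Object distance dₒ = 23.6 m = 23600 mm.
Thin-lens field height W = h·(dₒ − f)/f = 8.8 × (23600 − 11.1)/11.1 ≈ 18701.110 mm = 18.7011 m.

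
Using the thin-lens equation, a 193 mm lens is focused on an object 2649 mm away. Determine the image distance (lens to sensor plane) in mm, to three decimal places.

208.167 mm

1/dᵢ = 1/f − 1/dₒ = 1/193 − 1/2649 = 0.0048038 mm⁻¹.
dᵢ = 1/0.0048038 ≈ 208.1665 mm.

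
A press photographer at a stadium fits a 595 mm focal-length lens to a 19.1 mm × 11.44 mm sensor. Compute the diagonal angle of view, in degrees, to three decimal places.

2.144°

Sensor diagonal = √(19.1² + 11.44²) = √495.6836 ≈ 22.2640 mm.
Angle of view α = 2·arctan(d/2f) with d = 22.2640 mm and f = 595 mm.
d/2f = 0.01871; arctan(0.01871) ≈ 1.0718°, so α ≈ 2.1437°.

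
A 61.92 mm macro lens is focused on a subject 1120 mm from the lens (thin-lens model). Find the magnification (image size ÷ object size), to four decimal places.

Thin lens: 1/f = 1/dₒ + 1/dᵢ → 1/dᵢ = 1/61.92 − 1/1120 = 0.0152570 mm⁻¹, so dᵢ ≈ 65.5436 mm.
Magnification m = dᵢ/dₒ = 65.5436/1120 ≈ 0.05852.

0.0585×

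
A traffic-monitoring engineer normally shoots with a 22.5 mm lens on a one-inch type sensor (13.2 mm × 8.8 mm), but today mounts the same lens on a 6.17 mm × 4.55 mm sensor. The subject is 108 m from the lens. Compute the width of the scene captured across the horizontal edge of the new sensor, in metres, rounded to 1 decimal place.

The focal length stays 22.5 mm; the relevant sensor dimension is now w = 6.17 mm. Object distance dₒ = 108 m = 108000 mm.
Thin-lens field width W = w·(dₒ − f)/f = 6.17 × (108000 − 22.5)/22.5 ≈ 29609.830 mm = 29.6098 m.

29.6 m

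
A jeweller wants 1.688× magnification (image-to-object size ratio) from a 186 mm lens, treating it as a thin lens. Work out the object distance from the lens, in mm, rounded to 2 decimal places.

With m = dᵢ/dₒ and 1/f = 1/dₒ + 1/dᵢ, substituting dᵢ = m·dₒ gives 1/f = (1 + 1/m)/dₒ, hence dₒ = f·(1 + 1/m).
dₒ = 186 × (1 + 1/1.688) = 186 × 1.59242 ≈ 296.190 mm.

296.19 mm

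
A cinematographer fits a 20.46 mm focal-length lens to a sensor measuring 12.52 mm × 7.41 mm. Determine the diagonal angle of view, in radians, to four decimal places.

0.6832 rad

Sensor diagonal = √(12.52² + 7.41²) = √211.6585 ≈ 14.5485 mm.
Angle of view α = 2·arctan(d/2f) with d = 14.5485 mm and f = 20.46 mm.
d/2f = 0.35553; arctan(0.35553) ≈ 0.3416 rad, so α ≈ 0.6832 rad.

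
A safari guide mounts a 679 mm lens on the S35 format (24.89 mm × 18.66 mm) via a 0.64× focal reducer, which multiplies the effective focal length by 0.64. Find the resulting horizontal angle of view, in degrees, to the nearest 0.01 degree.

Effective focal length f = 679 × 0.64 = 434.56 mm.
α = 2·arctan(24.89 / (2 × 434.56)) = 2·arctan(0.02864) ≈ 3.2808°.

3.28°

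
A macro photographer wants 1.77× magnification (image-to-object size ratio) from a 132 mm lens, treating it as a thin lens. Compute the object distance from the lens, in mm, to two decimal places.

With m = dᵢ/dₒ and 1/f = 1/dₒ + 1/dᵢ, substituting dᵢ = m·dₒ gives 1/f = (1 + 1/m)/dₒ, hence dₒ = f·(1 + 1/m).
dₒ = 132 × (1 + 1/1.77) = 132 × 1.56497 ≈ 206.576 mm.

206.58 mm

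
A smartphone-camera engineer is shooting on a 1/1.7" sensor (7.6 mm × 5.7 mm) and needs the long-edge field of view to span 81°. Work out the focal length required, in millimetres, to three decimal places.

4.449 mm

From α = 2·arctan(w/2f) we get f = w / (2·tan(α/2)).
With w = 7.6 mm and α/2 = 40.5°, tan(α/2) ≈ 0.85408, so f ≈ 7.6 / 1.70816 ≈ 4.4492 mm.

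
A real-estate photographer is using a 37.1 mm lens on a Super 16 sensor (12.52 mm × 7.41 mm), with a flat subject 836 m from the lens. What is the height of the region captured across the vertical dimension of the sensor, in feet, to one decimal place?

547.8 ft

dₒ: 836 m = 836000 mm.
Similar triangles through the lens centre give W/dₒ = h/dᵢ; with 1/f = 1/dₒ + 1/dᵢ this gives W = h·(dₒ − f)/f.
W = 7.41 mm × (836000 − 37.1) / 37.1 = 7.41 × 22532.6927 ≈ 166967.253 mm = 166967.253/304.8 ft = 547.793 ft.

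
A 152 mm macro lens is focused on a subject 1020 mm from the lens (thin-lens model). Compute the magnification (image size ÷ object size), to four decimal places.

Thin lens: 1/f = 1/dₒ + 1/dᵢ → 1/dᵢ = 1/152 − 1/1020 = 0.0055986 mm⁻¹, so dᵢ ≈ 178.6175 mm.
Magnification m = dᵢ/dₒ = 178.6175/1020 ≈ 0.17512.

0.1751×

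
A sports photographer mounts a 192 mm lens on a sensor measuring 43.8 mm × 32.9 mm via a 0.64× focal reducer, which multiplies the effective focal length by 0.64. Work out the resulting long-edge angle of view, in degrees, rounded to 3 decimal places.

Effective focal length f = 192 × 0.64 = 122.88 mm.
α = 2·arctan(43.8 / (2 × 122.88)) = 2·arctan(0.17822) ≈ 20.2106°.

20.211°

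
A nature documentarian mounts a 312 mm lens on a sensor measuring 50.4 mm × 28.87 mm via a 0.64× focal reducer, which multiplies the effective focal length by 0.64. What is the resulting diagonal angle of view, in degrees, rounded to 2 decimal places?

Effective focal length f = 312 × 0.64 = 199.68 mm.
Sensor diagonal = √(50.4² + 28.87²) = √3373.6369 ≈ 58.0830 mm.
α = 2·arctan(58.083 / (2 × 199.68)) = 2·arctan(0.14544) ≈ 16.5502°.

16.55°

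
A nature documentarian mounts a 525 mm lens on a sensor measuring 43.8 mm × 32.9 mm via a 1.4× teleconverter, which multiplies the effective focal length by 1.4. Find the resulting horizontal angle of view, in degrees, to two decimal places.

3.41°

Effective focal length f = 525 × 1.4 = 735 mm.
α = 2·arctan(43.8 / (2 × 735)) = 2·arctan(0.02980) ≈ 3.4134°.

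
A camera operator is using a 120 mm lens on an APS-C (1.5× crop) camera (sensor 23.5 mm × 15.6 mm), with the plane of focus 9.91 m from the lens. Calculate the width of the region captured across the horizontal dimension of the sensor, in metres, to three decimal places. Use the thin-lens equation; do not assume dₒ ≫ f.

dₒ: 9.91 m = 9910 mm.
Similar triangles through the lens centre give W/dₒ = w/dᵢ; with 1/f = 1/dₒ + 1/dᵢ this gives W = w·(dₒ − f)/f.
W = 23.5 mm × (9910 − 120) / 120 = 23.5 × 81.5833 ≈ 1917.208 mm = 1.91721 m.

1.917 m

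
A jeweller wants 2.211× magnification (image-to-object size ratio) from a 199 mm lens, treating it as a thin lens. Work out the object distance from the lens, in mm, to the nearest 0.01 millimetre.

With m = dᵢ/dₒ and 1/f = 1/dₒ + 1/dᵢ, substituting dᵢ = m·dₒ gives 1/f = (1 + 1/m)/dₒ, hence dₒ = f·(1 + 1/m).
dₒ = 199 × (1 + 1/2.211) = 199 × 1.45228 ≈ 289.005 mm.

289.00 mm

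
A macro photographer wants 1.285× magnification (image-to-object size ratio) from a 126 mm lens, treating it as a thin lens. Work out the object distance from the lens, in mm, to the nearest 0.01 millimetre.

With m = dᵢ/dₒ and 1/f = 1/dₒ + 1/dᵢ, substituting dᵢ = m·dₒ gives 1/f = (1 + 1/m)/dₒ, hence dₒ = f·(1 + 1/m).
dₒ = 126 × (1 + 1/1.285) = 126 × 1.77821 ≈ 224.054 mm.

224.05 mm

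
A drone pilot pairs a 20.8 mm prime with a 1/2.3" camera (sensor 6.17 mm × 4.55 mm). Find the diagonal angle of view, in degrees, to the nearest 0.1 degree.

20.9°

Sensor diagonal = √(6.17² + 4.55²) = √58.7714 ≈ 7.6663 mm.
Angle of view α = 2·arctan(d/2f) with d = 7.6663 mm and f = 20.8 mm.
d/2f = 0.18428; arctan(0.18428) ≈ 10.4416°, so α ≈ 20.8832°.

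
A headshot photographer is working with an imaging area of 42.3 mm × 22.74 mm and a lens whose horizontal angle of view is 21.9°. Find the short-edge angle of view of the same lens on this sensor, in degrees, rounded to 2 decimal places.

From the horizontal AOV: f = 42.3 / (2·tan(10.95°)) = 42.3 / 0.38695 ≈ 109.3165 mm.
Short-edge AOV = 2·arctan(22.74 / (2 × 109.3165)) = 2·arctan(0.10401) ≈ 11.8760°.

11.88°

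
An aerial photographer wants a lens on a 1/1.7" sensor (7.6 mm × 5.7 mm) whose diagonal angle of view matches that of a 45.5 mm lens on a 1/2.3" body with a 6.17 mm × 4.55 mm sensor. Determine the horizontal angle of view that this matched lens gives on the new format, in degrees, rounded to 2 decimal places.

7.71°

Sensor diagonal = √(6.17² + 4.55²) = √58.7714 ≈ 7.6663 mm.
Sensor diagonal = √(7.6² + 5.7²) = √90.2500 ≈ 9.5000 mm.
Equal diagonal AOV ⇒ f₂ = f₁ · 9.5000/7.6663 = 45.5 × 1.23920 ≈ 56.3835 mm.
Horizontal AOV on the new format = 2·arctan(7.6 / (2 × 56.3835)) = 2·arctan(0.06740) ≈ 7.7113°.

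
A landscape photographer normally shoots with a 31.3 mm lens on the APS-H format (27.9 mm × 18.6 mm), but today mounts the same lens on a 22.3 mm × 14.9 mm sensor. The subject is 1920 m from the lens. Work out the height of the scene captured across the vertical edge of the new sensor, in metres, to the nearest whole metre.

914 m

The focal length stays 31.3 mm; the relevant sensor dimension is now h = 14.9 mm. Object distance dₒ = 1920 m = 1.92e+06 mm.
Thin-lens field height W = h·(dₒ − f)/f = 14.9 × (1.92e+06 − 31.3)/31.3 ≈ 913978.710 mm = 913.979 m.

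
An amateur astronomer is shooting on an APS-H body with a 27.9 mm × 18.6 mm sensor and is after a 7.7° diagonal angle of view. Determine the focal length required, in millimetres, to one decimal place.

249.1 mm

Sensor diagonal = √(27.9² + 18.6²) = √1124.3700 ≈ 33.5316 mm.
From α = 2·arctan(d/2f) we get f = d / (2·tan(α/2)).
With d = 33.5316 mm and α/2 = 3.85°, tan(α/2) ≈ 0.06730, so f ≈ 33.5316 / 0.13459 ≈ 249.1335 mm.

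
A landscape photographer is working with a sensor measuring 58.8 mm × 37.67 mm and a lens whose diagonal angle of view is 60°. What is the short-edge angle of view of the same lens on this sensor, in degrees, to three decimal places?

34.598°

Sensor diagonal = √(58.8² + 37.67²) = √4876.4689 ≈ 69.8317 mm.
From the diagonal AOV: f = 69.8317 / (2·tan(30°)) = 69.8317 / 1.15470 ≈ 60.4760 mm.
Short-edge AOV = 2·arctan(37.67 / (2 × 60.4760)) = 2·arctan(0.31145) ≈ 34.5979°.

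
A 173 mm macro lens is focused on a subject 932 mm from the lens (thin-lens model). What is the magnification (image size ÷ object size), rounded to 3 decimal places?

Thin lens: 1/f = 1/dₒ + 1/dᵢ → 1/dᵢ = 1/173 − 1/932 = 0.0047074 mm⁻¹, so dᵢ ≈ 212.4321 mm.
Magnification m = dᵢ/dₒ = 212.4321/932 ≈ 0.22793.

0.228×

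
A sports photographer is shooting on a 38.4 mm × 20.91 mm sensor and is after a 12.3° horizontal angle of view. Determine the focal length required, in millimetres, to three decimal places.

From α = 2·arctan(w/2f) we get f = w / (2·tan(α/2)).
With w = 38.4 mm and α/2 = 6.15°, tan(α/2) ≈ 0.10775, so f ≈ 38.4 / 0.21550 ≈ 178.1871 mm.

178.187 mm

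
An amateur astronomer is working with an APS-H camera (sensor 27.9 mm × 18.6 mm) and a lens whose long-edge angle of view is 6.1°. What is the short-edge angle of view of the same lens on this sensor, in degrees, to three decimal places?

4.069°

From the long-edge AOV: f = 27.9 / (2·tan(3.05°)) = 27.9 / 0.10657 ≈ 261.8102 mm.
Short-edge AOV = 2·arctan(18.6 / (2 × 261.8102)) = 2·arctan(0.03552) ≈ 4.0688°.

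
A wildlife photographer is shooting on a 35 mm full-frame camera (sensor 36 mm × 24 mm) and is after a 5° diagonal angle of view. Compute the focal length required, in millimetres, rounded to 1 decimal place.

Sensor diagonal = √(36² + 24²) = √1872.0000 ≈ 43.2666 mm.
From α = 2·arctan(d/2f) we get f = d / (2·tan(α/2)).
With d = 43.2666 mm and α/2 = 2.5°, tan(α/2) ≈ 0.04366, so f ≈ 43.2666 / 0.08732 ≈ 495.4842 mm.

495.5 mm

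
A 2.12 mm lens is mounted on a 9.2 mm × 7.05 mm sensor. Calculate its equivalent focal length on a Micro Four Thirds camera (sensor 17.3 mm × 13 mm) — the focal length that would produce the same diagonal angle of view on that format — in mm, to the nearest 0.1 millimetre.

4.0 mm

Sensor diagonal = √(9.2² + 7.05²) = √134.3425 ≈ 11.5906 mm.
Sensor diagonal = √(17.3² + 13²) = √468.2900 ≈ 21.6400 mm.
Equal angle of view means equal diagonal/f ratio, so f₂ = f₁ · (diagonal₂/diagonal₁) = 2.12 × 21.6400/11.5906.
f₂ = 2.12 × 1.86703 ≈ 3.958 mm.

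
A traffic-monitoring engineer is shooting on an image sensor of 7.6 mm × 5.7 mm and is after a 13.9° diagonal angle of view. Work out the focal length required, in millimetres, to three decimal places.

38.967 mm

Sensor diagonal = √(7.6² + 5.7²) = √90.2500 ≈ 9.5000 mm.
From α = 2·arctan(d/2f) we get f = d / (2·tan(α/2)).
With d = 9.5000 mm and α/2 = 6.95°, tan(α/2) ≈ 0.12190, so f ≈ 9.5000 / 0.24380 ≈ 38.9667 mm.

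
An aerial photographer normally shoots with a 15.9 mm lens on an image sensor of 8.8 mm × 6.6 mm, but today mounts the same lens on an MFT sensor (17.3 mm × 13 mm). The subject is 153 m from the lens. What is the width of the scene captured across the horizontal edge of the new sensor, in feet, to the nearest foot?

546 ft

The focal length stays 15.9 mm; the relevant sensor dimension is now w = 17.3 mm. Object distance dₒ = 153 m = 153000 mm.
Thin-lens field width W = w·(dₒ − f)/f = 17.3 × (153000 − 15.9)/15.9 ≈ 166454.398 mm = 166454.398/304.8 ft = 546.11 ft.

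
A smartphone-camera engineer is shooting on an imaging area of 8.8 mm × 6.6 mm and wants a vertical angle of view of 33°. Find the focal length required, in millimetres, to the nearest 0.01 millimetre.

From α = 2·arctan(h/2f) we get f = h / (2·tan(α/2)).
With h = 6.6 mm and α/2 = 16.5°, tan(α/2) ≈ 0.29621, so f ≈ 6.6 / 0.59243 ≈ 11.1406 mm.

11.14 mm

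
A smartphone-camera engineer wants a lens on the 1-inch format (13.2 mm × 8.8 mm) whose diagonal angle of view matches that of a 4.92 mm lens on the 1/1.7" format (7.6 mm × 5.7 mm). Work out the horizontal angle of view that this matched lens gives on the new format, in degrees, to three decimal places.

Sensor diagonal = √(7.6² + 5.7²) = √90.2500 ≈ 9.5000 mm.
Sensor diagonal = √(13.2² + 8.8²) = √251.6800 ≈ 15.8644 mm.
Equal diagonal AOV ⇒ f₂ = f₁ · 15.8644/9.5000 = 4.92 × 1.66994 ≈ 8.2161 mm.
Horizontal AOV on the new format = 2·arctan(13.2 / (2 × 8.2161)) = 2·arctan(0.80330) ≈ 77.5499°.

77.550°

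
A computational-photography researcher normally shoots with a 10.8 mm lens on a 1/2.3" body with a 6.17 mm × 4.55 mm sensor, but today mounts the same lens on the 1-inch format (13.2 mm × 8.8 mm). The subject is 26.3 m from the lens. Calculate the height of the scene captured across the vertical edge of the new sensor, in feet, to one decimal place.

70.3 ft

The focal length stays 10.8 mm; the relevant sensor dimension is now h = 8.8 mm. Object distance dₒ = 26.3 m = 26300 mm.
Thin-lens field height W = h·(dₒ − f)/f = 8.8 × (26300 − 10.8)/10.8 ≈ 21420.830 mm = 21420.830/304.8 ft = 70.2783 ft.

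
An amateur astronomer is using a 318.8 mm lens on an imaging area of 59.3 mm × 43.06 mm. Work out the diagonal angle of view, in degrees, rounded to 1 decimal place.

Sensor diagonal = √(59.3² + 43.06²) = √5370.6536 ≈ 73.2847 mm.
Angle of view α = 2·arctan(d/2f) with d = 73.2847 mm and f = 318.8 mm.
d/2f = 0.11494; arctan(0.11494) ≈ 6.5567°, so α ≈ 13.1134°.

13.1°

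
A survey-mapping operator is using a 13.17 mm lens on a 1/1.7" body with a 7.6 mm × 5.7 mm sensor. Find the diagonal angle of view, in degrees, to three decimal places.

39.666°

Sensor diagonal = √(7.6² + 5.7²) = √90.2500 ≈ 9.5000 mm.
Angle of view α = 2·arctan(d/2f) with d = 9.5000 mm and f = 13.17 mm.
d/2f = 0.36067; arctan(0.36067) ≈ 19.8328°, so α ≈ 39.6655°.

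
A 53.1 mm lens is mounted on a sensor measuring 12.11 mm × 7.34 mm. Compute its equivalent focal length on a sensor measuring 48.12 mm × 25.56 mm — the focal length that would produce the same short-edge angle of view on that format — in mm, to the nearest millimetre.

Equal angle of view means equal height/f ratio, so f₂ = f₁ · (height₂/height₁) = 53.1 × 25.56/7.34.
f₂ = 53.1 × 3.48229 ≈ 184.910 mm.

185 mm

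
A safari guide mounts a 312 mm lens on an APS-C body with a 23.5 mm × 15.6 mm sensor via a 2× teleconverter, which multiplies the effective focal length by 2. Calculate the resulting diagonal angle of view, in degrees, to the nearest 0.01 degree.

Effective focal length f = 312 × 2 = 624 mm.
Sensor diagonal = √(23.5² + 15.6²) = √795.6100 ≈ 28.2066 mm.
α = 2·arctan(28.207 / (2 × 624)) = 2·arctan(0.02260) ≈ 2.5895°.

2.59°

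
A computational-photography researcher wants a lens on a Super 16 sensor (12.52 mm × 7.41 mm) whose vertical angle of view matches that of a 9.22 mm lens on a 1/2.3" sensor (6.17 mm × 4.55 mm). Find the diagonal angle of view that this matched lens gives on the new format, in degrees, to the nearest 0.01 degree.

51.70°

Equal vertical AOV ⇒ f₂ = f₁ · 7.41/4.55 = 9.22 × 1.62857 ≈ 15.0154 mm.
Sensor diagonal = √(12.52² + 7.41²) = √211.6585 ≈ 14.5485 mm.
Diagonal AOV on the new format = 2·arctan(14.5485 / (2 × 15.0154)) = 2·arctan(0.48445) ≈ 51.6959°.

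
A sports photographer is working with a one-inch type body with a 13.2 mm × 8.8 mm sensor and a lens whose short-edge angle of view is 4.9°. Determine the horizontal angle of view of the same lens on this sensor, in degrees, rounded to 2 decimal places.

7.34°

From the short-edge AOV: f = 8.8 / (2·tan(2.45°)) = 8.8 / 0.08557 ≈ 102.8358 mm.
Horizontal AOV = 2·arctan(13.2 / (2 × 102.8358)) = 2·arctan(0.06418) ≈ 7.3444°.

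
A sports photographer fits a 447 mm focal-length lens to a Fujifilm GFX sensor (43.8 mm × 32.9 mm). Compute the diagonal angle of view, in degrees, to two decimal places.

Sensor diagonal = √(43.8² + 32.9²) = √3000.8500 ≈ 54.7800 mm.
Angle of view α = 2·arctan(d/2f) with d = 54.7800 mm and f = 447 mm.
d/2f = 0.06128; arctan(0.06128) ≈ 3.5064°, so α ≈ 7.0129°.

7.01°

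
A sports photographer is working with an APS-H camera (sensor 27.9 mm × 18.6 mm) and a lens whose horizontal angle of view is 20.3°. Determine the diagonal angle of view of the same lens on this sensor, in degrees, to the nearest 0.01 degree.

24.29°

From the horizontal AOV: f = 27.9 / (2·tan(10.15°)) = 27.9 / 0.35806 ≈ 77.9209 mm.
Sensor diagonal = √(27.9² + 18.6²) = √1124.3700 ≈ 33.5316 mm.
Diagonal AOV = 2·arctan(33.5316 / (2 × 77.9209)) = 2·arctan(0.21516) ≈ 24.2858°.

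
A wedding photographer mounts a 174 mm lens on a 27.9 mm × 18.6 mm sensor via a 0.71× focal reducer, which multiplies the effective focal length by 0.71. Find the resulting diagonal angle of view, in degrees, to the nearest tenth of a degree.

Effective focal length f = 174 × 0.71 = 123.54 mm.
Sensor diagonal = √(27.9² + 18.6²) = √1124.3700 ≈ 33.5316 mm.
α = 2·arctan(33.532 / (2 × 123.54)) = 2·arctan(0.13571) ≈ 15.4570°.

15.5°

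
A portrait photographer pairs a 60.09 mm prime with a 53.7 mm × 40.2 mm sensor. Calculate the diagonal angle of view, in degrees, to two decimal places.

58.34°

Sensor diagonal = √(53.7² + 40.2²) = √4499.7300 ≈ 67.0800 mm.
Angle of view α = 2·arctan(d/2f) with d = 67.0800 mm and f = 60.09 mm.
d/2f = 0.55816; arctan(0.55816) ≈ 29.1686°, so α ≈ 58.3373°.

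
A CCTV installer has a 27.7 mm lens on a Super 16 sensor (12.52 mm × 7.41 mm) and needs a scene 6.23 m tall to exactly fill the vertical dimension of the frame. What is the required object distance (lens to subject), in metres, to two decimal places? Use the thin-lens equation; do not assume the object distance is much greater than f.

23.32 m

W: 6.23 m = 6230 mm.
Magnification m = h/W = dᵢ/dₒ; combined with 1/f = 1/dₒ + 1/dᵢ this gives dₒ = f·(1 + W/h).
dₒ = 27.7 mm × (1 + 6230/7.41) = 27.7 × 841.7557 ≈ 23316.634 mm = 23.3166 m.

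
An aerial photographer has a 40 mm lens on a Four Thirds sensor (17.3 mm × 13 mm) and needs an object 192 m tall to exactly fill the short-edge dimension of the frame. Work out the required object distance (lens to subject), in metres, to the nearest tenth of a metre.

590.8 m

W: 192 m = 192000 mm.
Magnification m = h/W = dᵢ/dₒ; combined with 1/f = 1/dₒ + 1/dᵢ this gives dₒ = f·(1 + W/h).
dₒ = 40 mm × (1 + 192000/13) = 40 × 14770.2308 ≈ 590809.231 mm = 590.809 m.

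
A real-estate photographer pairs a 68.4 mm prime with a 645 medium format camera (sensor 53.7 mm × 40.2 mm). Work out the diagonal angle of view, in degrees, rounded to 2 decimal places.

Sensor diagonal = √(53.7² + 40.2²) = √4499.7300 ≈ 67.0800 mm.
Angle of view α = 2·arctan(d/2f) with d = 67.0800 mm and f = 68.4 mm.
d/2f = 0.49035; arctan(0.49035) ≈ 26.1211°, so α ≈ 52.2421°.

52.24°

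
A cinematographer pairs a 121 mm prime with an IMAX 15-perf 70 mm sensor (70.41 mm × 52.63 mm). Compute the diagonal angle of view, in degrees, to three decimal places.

Sensor diagonal = √(70.41² + 52.63²) = √7727.4850 ≈ 87.9061 mm.
Angle of view α = 2·arctan(d/2f) with d = 87.9061 mm and f = 121 mm.
d/2f = 0.36325; arctan(0.36325) ≈ 19.9635°, so α ≈ 39.9269°.

39.927°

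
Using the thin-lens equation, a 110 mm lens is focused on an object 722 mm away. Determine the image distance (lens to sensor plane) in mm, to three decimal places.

129.771 mm

1/dᵢ = 1/f − 1/dₒ = 1/110 − 1/722 = 0.0077059 mm⁻¹.
dᵢ = 1/0.0077059 ≈ 129.7712 mm.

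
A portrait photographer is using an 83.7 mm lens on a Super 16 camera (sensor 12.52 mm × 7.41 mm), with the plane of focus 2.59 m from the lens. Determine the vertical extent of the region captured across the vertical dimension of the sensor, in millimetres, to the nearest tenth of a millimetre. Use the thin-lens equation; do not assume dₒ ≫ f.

221.9 mm

dₒ: 2.59 m = 2590 mm.
Similar triangles through the lens centre give W/dₒ = h/dᵢ; with 1/f = 1/dₒ + 1/dᵢ this gives W = h·(dₒ − f)/f.
W = 7.41 mm × (2590 − 83.7) / 83.7 = 7.41 × 29.9438 ≈ 221.884 mm.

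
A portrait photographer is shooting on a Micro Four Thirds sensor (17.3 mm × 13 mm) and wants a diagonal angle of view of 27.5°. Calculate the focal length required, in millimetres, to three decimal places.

44.218 mm

Sensor diagonal = √(17.3² + 13²) = √468.2900 ≈ 21.6400 mm.
From α = 2·arctan(d/2f) we get f = d / (2·tan(α/2)).
With d = 21.6400 mm and α/2 = 13.75°, tan(α/2) ≈ 0.24470, so f ≈ 21.6400 / 0.48940 ≈ 44.2177 mm.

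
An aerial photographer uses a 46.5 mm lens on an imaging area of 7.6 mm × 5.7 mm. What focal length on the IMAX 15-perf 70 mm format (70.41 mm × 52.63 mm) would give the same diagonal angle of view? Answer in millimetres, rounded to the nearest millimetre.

Sensor diagonal = √(7.6² + 5.7²) = √90.2500 ≈ 9.5000 mm.
Sensor diagonal = √(70.41² + 52.63²) = √7727.4850 ≈ 87.9061 mm.
Equal angle of view means equal diagonal/f ratio, so f₂ = f₁ · (diagonal₂/diagonal₁) = 46.5 × 87.9061/9.5000.
f₂ = 46.5 × 9.25328 ≈ 430.277 mm.

430 mm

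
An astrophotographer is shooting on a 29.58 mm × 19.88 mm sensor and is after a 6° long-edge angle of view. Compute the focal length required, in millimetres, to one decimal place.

From α = 2·arctan(w/2f) we get f = w / (2·tan(α/2)).
With w = 29.58 mm and α/2 = 3°, tan(α/2) ≈ 0.05241, so f ≈ 29.58 / 0.10482 ≈ 282.2100 mm.

282.2 mm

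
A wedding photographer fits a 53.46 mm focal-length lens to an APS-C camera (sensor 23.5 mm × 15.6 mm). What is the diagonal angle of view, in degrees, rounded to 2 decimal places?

29.56°

Sensor diagonal = √(23.5² + 15.6²) = √795.6100 ≈ 28.2066 mm.
Angle of view α = 2·arctan(d/2f) with d = 28.2066 mm and f = 53.46 mm.
d/2f = 0.26381; arctan(0.26381) ≈ 14.7785°, so α ≈ 29.5570°.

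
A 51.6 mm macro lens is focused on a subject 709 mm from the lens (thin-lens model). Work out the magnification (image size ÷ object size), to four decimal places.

Thin lens: 1/f = 1/dₒ + 1/dᵢ → 1/dᵢ = 1/51.6 − 1/709 = 0.0179694 mm⁻¹, so dᵢ ≈ 55.6501 mm.
Magnification m = dᵢ/dₒ = 55.6501/709 ≈ 0.07849.

0.0785×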